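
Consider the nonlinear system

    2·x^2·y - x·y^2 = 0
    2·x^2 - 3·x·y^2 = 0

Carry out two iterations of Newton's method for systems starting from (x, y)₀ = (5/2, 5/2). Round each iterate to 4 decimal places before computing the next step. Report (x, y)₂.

At (5/2, 5/2): F = (15.6250, -34.3750).
Jacobian J = [[4·x·y - y^2, 2·x^2 - 2·x·y], [4·x - 3·y^2, -6·x·y]].
At the point, J = [[18.7500, 0.0000], [-8.7500, -37.5000]] (det J = -703.1250).
Solving J·Δ = −F gives Δ = (-0.8333, -0.7222).
Then the next iterate is (x, y)₁ = (1.6667, 1.7778).
Round to (1.6667, 1.7778) and repeat: F = (4.609335, -10.247402), J = [[8.691664, -0.370341], [-2.814919, -17.778356]].
Δ = (-0.5512, -0.4891), so (x, y)₂ = (1.1155, 1.2887).

(1.1155, 1.2887)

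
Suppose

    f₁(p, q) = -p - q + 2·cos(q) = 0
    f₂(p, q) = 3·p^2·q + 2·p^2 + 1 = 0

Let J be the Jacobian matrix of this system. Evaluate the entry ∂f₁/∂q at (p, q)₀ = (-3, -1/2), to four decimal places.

∂f₁/∂q = -2·sin(q) - 1.
At (-3, -1/2) this is -0.0411.

-0.0411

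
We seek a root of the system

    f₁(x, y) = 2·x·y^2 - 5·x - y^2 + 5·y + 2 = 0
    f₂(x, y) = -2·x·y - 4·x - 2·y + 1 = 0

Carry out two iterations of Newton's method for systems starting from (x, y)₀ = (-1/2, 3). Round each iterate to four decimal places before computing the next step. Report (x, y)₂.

At (-1/2, 3): F = (1.5000, 0.0000).
Jacobian J = [[2·y^2 - 5, 4·x·y - 2·y + 5], [-2·y - 4, -2·x - 2]].
At the point, J = [[13.0000, -7.0000], [-10.0000, -1.0000]] (det J = -83.0000).
Solving J·Δ = −F gives Δ = (-0.0181, 0.1807).
Then the next iterate is (x, y)₁ = (-0.5181, 3.1807).
Round to (-0.5181, 3.1807) and repeat: F = (-0.105935, 0.006841), J = [[15.233705, -7.953083], [-10.3614, -0.9638]].
Δ = (0.0016, -0.0102), so (x, y)₂ = (-0.5165, 3.1705).

(-0.5165, 3.1705)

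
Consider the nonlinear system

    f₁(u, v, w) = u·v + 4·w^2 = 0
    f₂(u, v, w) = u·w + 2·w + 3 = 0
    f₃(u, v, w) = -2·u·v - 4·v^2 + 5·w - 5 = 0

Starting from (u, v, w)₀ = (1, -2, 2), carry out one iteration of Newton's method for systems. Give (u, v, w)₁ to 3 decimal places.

(-1.551, -0.307, 0.700)

At (1, -2, 2): F = (14.000, 9.000, -7.000).
Jacobian J = [[v, u, 8·w], [w, 0, u + 2], [-2·v, -2·u - 8·v, 5]].
At the point, J = [[-2.000, 1.000, 16.000], [2.000, 0.000, 3.000], [4.000, 14.000, 5.000]] (det J = 534.000).
Solving J·Δ = −F gives Δ = (-2.551, 1.693, -1.300).
Then the next iterate is (u, v, w)₁ = (-1.551, -0.307, 0.700).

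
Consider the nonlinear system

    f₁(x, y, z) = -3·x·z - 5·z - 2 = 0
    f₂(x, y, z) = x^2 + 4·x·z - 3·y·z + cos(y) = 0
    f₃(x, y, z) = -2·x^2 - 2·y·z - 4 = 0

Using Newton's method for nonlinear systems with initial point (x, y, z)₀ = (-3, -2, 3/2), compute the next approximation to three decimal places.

(-1.886, -2.539, 1.753)

At (-3, -2, 3/2): F = (4.000, -0.41615, -16.000).
Jacobian J = [[-3·z, 0, -3·x - 5], [2·x + 4·z, -3·z - sin(y), 4·x - 3·y], [-4·x, -2·z, -2·y]].
At the point, J = [[-4.500, 0.000, 4.000], [0.000, -3.59070, -6.000], [12.000, -3.000, 4.000]] (det J = 317.98637).
Solving J·Δ = −F gives Δ = (1.114, -0.539, 0.253).
Then the next iterate is (x, y, z)₁ = (-1.886, -2.539, 1.753).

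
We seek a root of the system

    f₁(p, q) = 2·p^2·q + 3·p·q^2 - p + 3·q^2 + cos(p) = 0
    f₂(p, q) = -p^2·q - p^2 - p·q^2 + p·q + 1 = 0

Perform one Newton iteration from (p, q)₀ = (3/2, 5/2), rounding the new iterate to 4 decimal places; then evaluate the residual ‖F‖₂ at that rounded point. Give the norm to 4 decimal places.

At (3/2, 5/2): F = (56.695737, -12.5000).
Jacobian J = [[4·p·q + 3·q^2 - sin(p) - 1, 2·p^2 + 6·p·q + 6·q], [-2·p·q - 2·p - q^2 + q, -p^2 - 2·p·q + p]].
At the point, J = [[31.752505, 42.0000], [-14.2500, -8.2500]] (det J = 336.541834).
Solving J·Δ = −F gives Δ = (-0.1701, -1.2213).
Then the next iterate is (p, q)₁ = (1.3299, 1.2787).
Re-evaluating at (1.3299, 1.2787): F = (14.860452, -3.504128), so ‖F‖₂ = 15.2680.

15.2680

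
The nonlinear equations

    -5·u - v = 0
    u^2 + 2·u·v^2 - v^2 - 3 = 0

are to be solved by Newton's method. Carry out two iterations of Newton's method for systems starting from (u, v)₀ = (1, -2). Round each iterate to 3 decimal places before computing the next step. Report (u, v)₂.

(0.665, -3.324)

At (1, -2): F = (-3.000, 2.000).
Jacobian J = [[-5, -1], [2·u + 2·v^2, 4·u·v - 2·v]].
At the point, J = [[-5.000, -1.000], [10.000, -4.000]] (det J = 30.000).
Solving J·Δ = −F gives Δ = (-0.467, -0.667).
Then the next iterate is (u, v)₁ = (0.533, -2.667).
Round to (0.533, -2.667) and repeat: F = (0.002, -2.24646), J = [[-5.000, -1.000], [15.29178, -0.35204]].
Δ = (0.132, -0.657), so (u, v)₂ = (0.665, -3.324).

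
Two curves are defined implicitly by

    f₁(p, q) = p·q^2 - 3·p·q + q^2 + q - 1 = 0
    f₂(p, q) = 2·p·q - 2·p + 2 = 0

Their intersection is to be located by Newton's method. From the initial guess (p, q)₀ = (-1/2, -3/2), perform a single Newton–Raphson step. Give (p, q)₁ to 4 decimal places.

(-1.0000, 5.5000)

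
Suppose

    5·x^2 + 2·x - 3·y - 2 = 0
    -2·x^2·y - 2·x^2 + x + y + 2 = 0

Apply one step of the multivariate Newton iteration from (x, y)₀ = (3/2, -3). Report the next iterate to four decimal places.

(-0.7378, -8.5976)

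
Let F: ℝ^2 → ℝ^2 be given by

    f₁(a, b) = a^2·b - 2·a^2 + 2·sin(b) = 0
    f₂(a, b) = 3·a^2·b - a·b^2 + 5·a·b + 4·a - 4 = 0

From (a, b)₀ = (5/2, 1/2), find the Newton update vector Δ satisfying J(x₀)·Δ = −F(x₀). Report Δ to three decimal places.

At (5/2, 1/2): F = (-8.41615, 21.000).
Jacobian J = [[2·a·b - 4·a, a^2 + 2·cos(b)], [6·a·b - b^2 + 5·b + 4, 3·a^2 - 2·a·b + 5·a]].
At the point, J = [[-7.500, 8.00517], [13.750, 28.750]] (det J = -325.69602).
Solving J·Δ = −F gives Δ = (-1.259, -0.128).

(-1.259, -0.128)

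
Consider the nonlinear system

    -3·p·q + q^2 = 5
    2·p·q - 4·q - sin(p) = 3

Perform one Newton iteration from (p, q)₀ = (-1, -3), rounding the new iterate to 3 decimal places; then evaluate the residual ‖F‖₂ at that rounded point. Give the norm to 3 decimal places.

3.759

At (-1, -3): F = (-5.000, 15.84147).
Jacobian J = [[-3·q, -3·p + 2·q], [2·q - cos(p), 2·p - 4]].
At the point, J = [[9.000, -3.000], [-6.54030, -6.000]] (det J = -73.62091).
Solving J·Δ = −F gives Δ = (1.053, 1.492).
Then the next iterate is (p, q)₁ = (0.053, -1.508).
Re-evaluating at (0.053, -1.508): F = (-2.48616, 2.81918), so ‖F‖₂ = 3.759.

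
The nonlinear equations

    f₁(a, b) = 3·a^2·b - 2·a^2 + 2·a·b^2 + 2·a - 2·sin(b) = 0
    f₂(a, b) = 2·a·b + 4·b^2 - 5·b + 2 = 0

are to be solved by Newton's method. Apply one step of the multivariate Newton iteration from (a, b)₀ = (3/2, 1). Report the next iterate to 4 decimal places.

(1.8899, 0.2034)

At (3/2, 1): F = (6.567058, 4.0000).
Jacobian J = [[6·a·b - 4·a + 2·b^2 + 2, 3·a^2 + 4·a·b - 2·cos(b)], [2·b, 2·a + 8·b - 5]].
At the point, J = [[7.0000, 11.669395], [2.0000, 6.0000]] (det J = 18.661209).
Solving J·Δ = −F gives Δ = (0.3899, -0.7966).
Then the next iterate is (a, b)₁ = (1.8899, 0.2034).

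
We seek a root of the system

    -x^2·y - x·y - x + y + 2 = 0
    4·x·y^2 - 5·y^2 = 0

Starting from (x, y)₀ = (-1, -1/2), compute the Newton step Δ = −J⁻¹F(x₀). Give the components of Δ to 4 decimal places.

At (-1, -1/2): F = (2.5000, -2.2500).
Jacobian J = [[-2·x·y - y - 1, -x^2 - x + 1], [4·y^2, 8·x·y - 10·y]].
At the point, J = [[-1.5000, 1.0000], [1.0000, 9.0000]] (det J = -14.5000).
Solving J·Δ = −F gives Δ = (1.7069, 0.0603).

(1.7069, 0.0603)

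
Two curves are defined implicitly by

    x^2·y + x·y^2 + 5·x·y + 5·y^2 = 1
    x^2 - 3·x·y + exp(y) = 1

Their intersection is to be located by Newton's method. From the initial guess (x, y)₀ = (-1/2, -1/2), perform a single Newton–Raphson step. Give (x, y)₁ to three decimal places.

(-11.410, 2.514)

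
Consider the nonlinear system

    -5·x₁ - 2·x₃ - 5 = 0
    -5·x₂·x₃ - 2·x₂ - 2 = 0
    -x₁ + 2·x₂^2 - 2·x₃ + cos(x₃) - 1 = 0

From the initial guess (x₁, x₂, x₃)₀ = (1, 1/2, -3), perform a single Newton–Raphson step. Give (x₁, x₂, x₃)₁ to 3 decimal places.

(-1.147, 0.801, 0.368)

At (1, 1/2, -3): F = (-4.000, 4.500, 3.51001).
Jacobian J = [[-5, 0, -2], [0, -5·x₃ - 2, -5·x₂], [-1, 4·x₂, -sin(x₃) - 2]].
At the point, J = [[-5.000, 0.000, -2.000], [0.000, 13.000, -2.500], [-1.000, 2.000, -1.85888]] (det J = 69.82720).
Solving J·Δ = −F gives Δ = (-2.147, 0.301, 3.368).
Then the next iterate is (x₁, x₂, x₃)₁ = (-1.147, 0.801, 0.368).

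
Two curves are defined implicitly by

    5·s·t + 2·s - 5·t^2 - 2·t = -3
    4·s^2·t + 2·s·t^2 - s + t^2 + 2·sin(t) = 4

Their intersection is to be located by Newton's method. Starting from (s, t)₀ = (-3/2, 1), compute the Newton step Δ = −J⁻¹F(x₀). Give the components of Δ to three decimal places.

At (-3/2, 1): F = (-14.500, 6.18294).
Jacobian J = [[5·t + 2, 5·s - 10·t - 2], [8·s·t + 2·t^2 - 1, 4·s^2 + 4·s·t + 2·t + 2·cos(t)]].
At the point, J = [[7.000, -19.500], [-11.000, 6.08060]] (det J = -171.93577).
Solving J·Δ = −F gives Δ = (0.188, -0.676).

(0.188, -0.676)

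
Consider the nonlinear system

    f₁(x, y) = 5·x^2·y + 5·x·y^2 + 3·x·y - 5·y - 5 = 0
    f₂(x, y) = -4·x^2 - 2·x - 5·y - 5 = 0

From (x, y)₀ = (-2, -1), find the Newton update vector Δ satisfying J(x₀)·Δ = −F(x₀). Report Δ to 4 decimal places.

(0.9070, 0.1395)

At (-2, -1): F = (-24.0000, -12.0000).
Jacobian J = [[10·x·y + 5·y^2 + 3·y, 5·x^2 + 10·x·y + 3·x - 5], [-8·x - 2, -5]].
At the point, J = [[22.0000, 29.0000], [14.0000, -5.0000]] (det J = -516.0000).
Solving J·Δ = −F gives Δ = (0.9070, 0.1395).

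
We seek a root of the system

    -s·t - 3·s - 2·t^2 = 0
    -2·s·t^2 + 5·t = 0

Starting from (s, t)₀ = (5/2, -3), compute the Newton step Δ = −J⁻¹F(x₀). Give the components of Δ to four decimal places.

(0.3509, 1.8947)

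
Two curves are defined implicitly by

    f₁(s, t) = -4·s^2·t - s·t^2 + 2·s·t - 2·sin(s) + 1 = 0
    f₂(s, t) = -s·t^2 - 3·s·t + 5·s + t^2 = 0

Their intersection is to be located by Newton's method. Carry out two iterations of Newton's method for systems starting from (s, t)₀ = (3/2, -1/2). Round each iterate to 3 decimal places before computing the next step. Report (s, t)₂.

(-1.172, -3.253)

At (3/2, -1/2): F = (1.63001, 9.625).
Jacobian J = [[-8·s·t - t^2 + 2·t - 2·cos(s), -4·s^2 - 2·s·t + 2·s], [-t^2 - 3·t + 5, -2·s·t - 3·s + 2·t]].
At the point, J = [[4.60853, -4.500], [6.250, -4.000]] (det J = 9.69090).
Solving J·Δ = −F gives Δ = (-3.797, -3.526).
Then the next iterate is (s, t)₁ = (-2.297, -4.026).
Round to (-2.297, -4.026) and repeat: F = (143.19024, 14.21184), J = [[-96.91438, -44.19428], [0.86932, -19.65644]].
Δ = (1.125, 0.773), so (s, t)₂ = (-1.172, -3.253).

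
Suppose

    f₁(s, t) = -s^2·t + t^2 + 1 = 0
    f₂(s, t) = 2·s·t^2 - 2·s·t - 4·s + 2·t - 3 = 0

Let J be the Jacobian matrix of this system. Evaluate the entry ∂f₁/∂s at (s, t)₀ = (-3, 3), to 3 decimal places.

18.000

∂f₁/∂s = -2·s·t.
At (-3, 3) this is 18.000.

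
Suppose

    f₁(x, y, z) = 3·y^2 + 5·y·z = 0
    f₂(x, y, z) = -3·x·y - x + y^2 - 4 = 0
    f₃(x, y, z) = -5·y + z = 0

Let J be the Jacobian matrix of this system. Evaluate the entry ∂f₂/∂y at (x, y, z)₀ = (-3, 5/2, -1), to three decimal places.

∂f₂/∂y = -3·x + 2·y.
At (-3, 5/2, -1) this is 14.000.

14.000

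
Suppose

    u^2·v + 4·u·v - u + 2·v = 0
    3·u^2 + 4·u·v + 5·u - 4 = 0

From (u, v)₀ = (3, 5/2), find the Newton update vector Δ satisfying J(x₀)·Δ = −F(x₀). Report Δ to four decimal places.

(-1.9321, -0.3535)

At (3, 5/2): F = (54.5000, 68.0000).
Jacobian J = [[2·u·v + 4·v - 1, u^2 + 4·u + 2], [6·u + 4·v + 5, 4·u]].
At the point, J = [[24.0000, 23.0000], [33.0000, 12.0000]] (det J = -471.0000).
Solving J·Δ = −F gives Δ = (-1.9321, -0.3535).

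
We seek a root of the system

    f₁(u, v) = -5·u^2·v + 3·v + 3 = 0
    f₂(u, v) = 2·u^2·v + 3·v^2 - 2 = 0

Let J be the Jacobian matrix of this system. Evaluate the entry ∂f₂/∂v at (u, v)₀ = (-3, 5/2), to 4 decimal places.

33.0000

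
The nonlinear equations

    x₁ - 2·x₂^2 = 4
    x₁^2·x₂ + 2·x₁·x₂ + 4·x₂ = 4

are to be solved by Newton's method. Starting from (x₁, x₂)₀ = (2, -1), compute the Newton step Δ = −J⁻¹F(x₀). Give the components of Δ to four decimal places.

At (2, -1): F = (-4.0000, -16.0000).
Jacobian J = [[1, -4·x₂], [2·x₁·x₂ + 2·x₂, x₁^2 + 2·x₁ + 4]].
At the point, J = [[1.0000, 4.0000], [-6.0000, 12.0000]] (det J = 36.0000).
Solving J·Δ = −F gives Δ = (-0.4444, 1.1111).

(-0.4444, 1.1111)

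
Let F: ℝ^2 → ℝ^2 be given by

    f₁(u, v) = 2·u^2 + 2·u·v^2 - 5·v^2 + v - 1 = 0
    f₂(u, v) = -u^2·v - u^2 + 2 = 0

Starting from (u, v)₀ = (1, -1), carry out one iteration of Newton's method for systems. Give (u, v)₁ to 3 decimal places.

At (1, -1): F = (-3.000, 2.000).
Jacobian J = [[4·u + 2·v^2, 4·u·v - 10·v + 1], [-2·u·v - 2·u, -u^2]].
At the point, J = [[6.000, 7.000], [0.000, -1.000]] (det J = -6.000).
Solving J·Δ = −F gives Δ = (-1.833, 2.000).
Then the next iterate is (u, v)₁ = (-0.833, 1.000).

(-0.833, 1.000)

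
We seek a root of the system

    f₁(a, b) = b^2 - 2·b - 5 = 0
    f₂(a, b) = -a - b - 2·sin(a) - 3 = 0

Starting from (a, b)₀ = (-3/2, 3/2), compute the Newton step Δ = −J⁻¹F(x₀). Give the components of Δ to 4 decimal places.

(-5.9178, 5.7500)

At (-3/2, 3/2): F = (-5.7500, -1.005010).
Jacobian J = [[0, 2·b - 2], [-2·cos(a) - 1, -1]].
At the point, J = [[0.0000, 1.0000], [-1.141474, -1.0000]] (det J = 1.141474).
Solving J·Δ = −F gives Δ = (-5.9178, 5.7500).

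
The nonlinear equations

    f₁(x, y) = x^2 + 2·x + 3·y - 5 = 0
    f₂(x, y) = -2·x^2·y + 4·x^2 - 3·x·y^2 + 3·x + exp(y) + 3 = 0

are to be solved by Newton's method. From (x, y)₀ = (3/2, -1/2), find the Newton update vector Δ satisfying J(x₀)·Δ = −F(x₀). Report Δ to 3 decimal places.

At (3/2, -1/2): F = (-1.250, 18.23153).
Jacobian J = [[2·x + 2, 3], [-4·x·y + 8·x - 3·y^2 + 3, -2·x^2 - 6·x·y + exp(y)]].
At the point, J = [[5.000, 3.000], [17.250, 0.60653]] (det J = -48.71735).
Solving J·Δ = −F gives Δ = (-1.138, 2.314).

(-1.138, 2.314)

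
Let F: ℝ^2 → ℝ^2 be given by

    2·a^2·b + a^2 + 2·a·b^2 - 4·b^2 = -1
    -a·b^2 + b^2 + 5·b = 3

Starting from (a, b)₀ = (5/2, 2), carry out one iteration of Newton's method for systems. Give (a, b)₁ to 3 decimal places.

(4.098, -3.394)

At (5/2, 2): F = (36.250, 1.000).
Jacobian J = [[4·a·b + 2·a + 2·b^2, 2·a^2 + 4·a·b - 8·b], [-b^2, -2·a·b + 2·b + 5]].
At the point, J = [[33.000, 16.500], [-4.000, -1.000]] (det J = 33.000).
Solving J·Δ = −F gives Δ = (1.598, -5.394).
Then the next iterate is (a, b)₁ = (4.098, -3.394).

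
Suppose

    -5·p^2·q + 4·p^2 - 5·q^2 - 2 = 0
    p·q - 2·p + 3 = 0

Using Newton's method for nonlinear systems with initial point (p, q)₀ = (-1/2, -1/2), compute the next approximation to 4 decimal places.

At (-1/2, -1/2): F = (-1.6250, 4.2500).
Jacobian J = [[-10·p·q + 8·p, -5·p^2 - 10·q], [q - 2, p]].
At the point, J = [[-6.5000, 3.7500], [-2.5000, -0.5000]] (det J = 12.6250).
Solving J·Δ = −F gives Δ = (1.1980, 2.5099).
Then the next iterate is (p, q)₁ = (0.6980, 2.0099).

(0.6980, 2.0099)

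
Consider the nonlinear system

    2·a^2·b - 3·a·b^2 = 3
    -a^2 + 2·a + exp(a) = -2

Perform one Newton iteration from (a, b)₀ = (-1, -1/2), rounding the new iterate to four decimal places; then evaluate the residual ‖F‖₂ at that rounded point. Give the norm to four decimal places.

At (-1, -1/2): F = (-3.2500, -0.632121).
Jacobian J = [[4·a·b - 3·b^2, 2·a^2 - 6·a·b], [-2·a + exp(a) + 2, 0]].
At the point, J = [[1.2500, -1.0000], [4.367879, 0.0000]] (det J = 4.367879).
Solving J·Δ = −F gives Δ = (0.1447, -3.0691).
Then the next iterate is (a, b)₁ = (-0.8553, -3.5691).
Re-evaluating at (-0.8553, -3.5691): F = (24.463787, -0.016982), so ‖F‖₂ = 24.4638.

24.4638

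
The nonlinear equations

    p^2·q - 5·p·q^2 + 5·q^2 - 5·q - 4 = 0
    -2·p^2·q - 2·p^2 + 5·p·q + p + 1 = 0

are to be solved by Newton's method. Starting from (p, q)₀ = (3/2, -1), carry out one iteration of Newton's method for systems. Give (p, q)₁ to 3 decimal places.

(1.500, 0.667)

At (3/2, -1): F = (-3.750, -5.000).
Jacobian J = [[2·p·q - 5·q^2, p^2 - 10·p·q + 10·q - 5], [-4·p·q - 4·p + 5·q + 1, -2·p^2 + 5·p]].
At the point, J = [[-8.000, 2.250], [-4.000, 3.000]] (det J = -15.000).
Solving J·Δ = −F gives Δ = (0.000, 1.667).
Then the next iterate is (p, q)₁ = (1.500, 0.667).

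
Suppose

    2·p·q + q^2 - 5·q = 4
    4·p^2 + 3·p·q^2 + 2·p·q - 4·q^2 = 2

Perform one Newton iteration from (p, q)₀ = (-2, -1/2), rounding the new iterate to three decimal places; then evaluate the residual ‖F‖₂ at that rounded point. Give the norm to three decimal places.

2.746

At (-2, -1/2): F = (0.750, 13.500).
Jacobian J = [[2·q, 2·p + 2·q - 5], [8·p + 3·q^2 + 2·q, 6·p·q + 2·p - 8·q]].
At the point, J = [[-1.000, -10.000], [-16.250, 6.000]] (det J = -168.500).
Solving J·Δ = −F gives Δ = (0.828, -0.008).
Then the next iterate is (p, q)₁ = (-1.172, -0.508).
Re-evaluating at (-1.172, -0.508): F = (-0.01118, 2.74548), so ‖F‖₂ = 2.746.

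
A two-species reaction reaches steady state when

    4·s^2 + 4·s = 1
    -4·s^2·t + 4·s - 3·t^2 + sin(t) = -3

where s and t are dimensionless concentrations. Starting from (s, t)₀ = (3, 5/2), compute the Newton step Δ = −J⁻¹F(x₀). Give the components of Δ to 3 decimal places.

(-1.679, 0.016)

At (3, 5/2): F = (47.000, -93.15153).
Jacobian J = [[8·s + 4, 0], [-8·s·t + 4, -4·s^2 - 6·t + cos(t)]].
At the point, J = [[28.000, 0.000], [-56.000, -51.80114]] (det J = -1450.43202).
Solving J·Δ = −F gives Δ = (-1.679, 0.016).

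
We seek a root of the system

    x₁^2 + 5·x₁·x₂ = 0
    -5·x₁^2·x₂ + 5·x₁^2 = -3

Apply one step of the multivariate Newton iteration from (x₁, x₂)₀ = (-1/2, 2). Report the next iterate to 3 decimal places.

(-8.750, -29.600)

At (-1/2, 2): F = (-4.750, 1.750).
Jacobian J = [[2·x₁ + 5·x₂, 5·x₁], [-10·x₁·x₂ + 10·x₁, -5·x₁^2]].
At the point, J = [[9.000, -2.500], [5.000, -1.250]] (det J = 1.250).
Solving J·Δ = −F gives Δ = (-8.250, -31.600).
Then the next iterate is (x₁, x₂)₁ = (-8.750, -29.600).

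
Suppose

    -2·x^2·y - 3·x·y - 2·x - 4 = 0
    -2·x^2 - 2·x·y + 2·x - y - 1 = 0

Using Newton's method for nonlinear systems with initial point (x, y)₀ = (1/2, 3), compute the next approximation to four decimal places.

At (1/2, 3): F = (-11.0000, -6.5000).
Jacobian J = [[-4·x·y - 3·y - 2, -2·x^2 - 3·x], [-4·x - 2·y + 2, -2·x - 1]].
At the point, J = [[-17.0000, -2.0000], [-6.0000, -2.0000]] (det J = 22.0000).
Solving J·Δ = −F gives Δ = (-0.4091, -2.0227).
Then the next iterate is (x, y)₁ = (0.0909, 0.9773).

(0.0909, 0.9773)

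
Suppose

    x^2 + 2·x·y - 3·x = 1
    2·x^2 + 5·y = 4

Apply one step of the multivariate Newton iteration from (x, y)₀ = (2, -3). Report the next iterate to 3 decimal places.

(1.456, 0.070)

At (2, -3): F = (-15.000, -11.000).
Jacobian J = [[2·x + 2·y - 3, 2·x], [4·x, 5]].
At the point, J = [[-5.000, 4.000], [8.000, 5.000]] (det J = -57.000).
Solving J·Δ = −F gives Δ = (-0.544, 3.070).
Then the next iterate is (x, y)₁ = (1.456, 0.070).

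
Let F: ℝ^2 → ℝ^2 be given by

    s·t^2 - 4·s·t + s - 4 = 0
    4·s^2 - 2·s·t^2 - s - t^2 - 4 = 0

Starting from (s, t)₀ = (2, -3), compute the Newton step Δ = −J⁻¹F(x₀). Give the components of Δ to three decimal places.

(-0.833, 1.083)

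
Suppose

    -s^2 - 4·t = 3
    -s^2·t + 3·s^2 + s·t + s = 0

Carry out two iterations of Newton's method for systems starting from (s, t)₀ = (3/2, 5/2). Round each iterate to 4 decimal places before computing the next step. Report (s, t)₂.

At (3/2, 5/2): F = (-15.2500, 6.3750).
Jacobian J = [[-2·s, -4], [-2·s·t + 6·s + t + 1, -s^2 + s]].
At the point, J = [[-3.0000, -4.0000], [5.0000, -0.7500]] (det J = 22.2500).
Solving J·Δ = −F gives Δ = (-1.6601, -2.5674).
Then the next iterate is (s, t)₁ = (-0.1601, -0.0674).
Round to (-0.1601, -0.0674) and repeat: F = (-2.756032, -0.070686), J = [[0.3202, -4.0000], [-0.049581, -0.185732]].
Δ = (0.8888, -0.6179), so (s, t)₂ = (0.7287, -0.6853).

(0.7287, -0.6853)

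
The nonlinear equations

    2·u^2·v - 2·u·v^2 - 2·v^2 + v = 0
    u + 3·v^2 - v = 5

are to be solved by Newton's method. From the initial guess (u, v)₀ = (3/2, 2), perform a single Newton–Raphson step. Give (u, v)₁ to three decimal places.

At (3/2, 2): F = (-9.000, 6.500).
Jacobian J = [[4·u·v - 2·v^2, 2·u^2 - 4·u·v - 4·v + 1], [1, 6·v - 1]].
At the point, J = [[4.000, -14.500], [1.000, 11.000]] (det J = 58.500).
Solving J·Δ = −F gives Δ = (0.081, -0.598).
Then the next iterate is (u, v)₁ = (1.581, 1.402).

(1.581, 1.402)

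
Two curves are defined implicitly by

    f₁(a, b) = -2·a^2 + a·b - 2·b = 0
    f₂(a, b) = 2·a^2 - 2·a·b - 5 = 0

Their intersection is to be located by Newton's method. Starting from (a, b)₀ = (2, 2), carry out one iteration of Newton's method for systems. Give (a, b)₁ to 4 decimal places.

At (2, 2): F = (-8.0000, -5.0000).
Jacobian J = [[-4·a + b, a - 2], [4·a - 2·b, -2·a]].
At the point, J = [[-6.0000, 0.0000], [4.0000, -4.0000]] (det J = 24.0000).
Solving J·Δ = −F gives Δ = (-1.3333, -2.5833).
Then the next iterate is (a, b)₁ = (0.6667, -0.5833).

(0.6667, -0.5833)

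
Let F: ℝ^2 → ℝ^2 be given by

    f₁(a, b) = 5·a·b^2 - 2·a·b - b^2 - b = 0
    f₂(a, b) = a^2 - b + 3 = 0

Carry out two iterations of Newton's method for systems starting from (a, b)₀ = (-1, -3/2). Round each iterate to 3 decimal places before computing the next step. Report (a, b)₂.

(0.214, -3.476)

At (-1, -3/2): F = (-15.000, 5.500).
Jacobian J = [[5·b^2 - 2·b, 10·a·b - 2·a - 2·b - 1], [2·a, -1]].
At the point, J = [[14.250, 19.000], [-2.000, -1.000]] (det J = 23.750).
Solving J·Δ = −F gives Δ = (3.768, -2.037).
Then the next iterate is (a, b)₁ = (2.768, -3.537).
Round to (2.768, -3.537) and repeat: F = (183.75097, 14.19882), J = [[69.62584, -97.36616], [5.536, -1.000]].
Δ = (-2.554, 0.061), so (a, b)₂ = (0.214, -3.476).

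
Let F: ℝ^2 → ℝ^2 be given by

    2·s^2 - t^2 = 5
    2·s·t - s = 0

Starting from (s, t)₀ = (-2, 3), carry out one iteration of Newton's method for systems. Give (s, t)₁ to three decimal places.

(-1.419, 1.226)

At (-2, 3): F = (-6.000, -10.000).
Jacobian J = [[4·s, -2·t], [2·t - 1, 2·s]].
At the point, J = [[-8.000, -6.000], [5.000, -4.000]] (det J = 62.000).
Solving J·Δ = −F gives Δ = (0.581, -1.774).
Then the next iterate is (s, t)₁ = (-1.419, 1.226).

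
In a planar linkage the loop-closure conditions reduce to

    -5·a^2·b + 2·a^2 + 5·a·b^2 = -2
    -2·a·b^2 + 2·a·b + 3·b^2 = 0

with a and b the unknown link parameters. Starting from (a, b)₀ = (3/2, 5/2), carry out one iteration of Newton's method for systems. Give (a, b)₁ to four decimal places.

(2.1176, 1.5440)

At (3/2, 5/2): F = (25.2500, 7.5000).
Jacobian J = [[-10·a·b + 4·a + 5·b^2, -5·a^2 + 10·a·b], [-2·b^2 + 2·b, -4·a·b + 2·a + 6·b]].
At the point, J = [[-0.2500, 26.2500], [-7.5000, 3.0000]] (det J = 196.1250).
Solving J·Δ = −F gives Δ = (0.6176, -0.9560).
Then the next iterate is (a, b)₁ = (2.1176, 1.5440).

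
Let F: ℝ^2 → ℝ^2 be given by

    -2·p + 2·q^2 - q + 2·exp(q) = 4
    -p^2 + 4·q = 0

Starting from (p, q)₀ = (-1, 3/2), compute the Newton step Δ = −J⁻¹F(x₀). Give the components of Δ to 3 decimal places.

(-0.834, -0.833)

At (-1, 3/2): F = (9.96338, 5.000).
Jacobian J = [[-2, 4·q + 2·exp(q) - 1], [-2·p, 4]].
At the point, J = [[-2.000, 13.96338], [2.000, 4.000]] (det J = -35.92676).
Solving J·Δ = −F gives Δ = (-0.834, -0.833).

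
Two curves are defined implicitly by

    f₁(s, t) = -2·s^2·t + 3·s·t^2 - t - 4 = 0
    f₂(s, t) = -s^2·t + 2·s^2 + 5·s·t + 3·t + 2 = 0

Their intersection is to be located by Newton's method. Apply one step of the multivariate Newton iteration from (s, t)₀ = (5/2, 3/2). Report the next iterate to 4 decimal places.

(0.5543, 0.5359)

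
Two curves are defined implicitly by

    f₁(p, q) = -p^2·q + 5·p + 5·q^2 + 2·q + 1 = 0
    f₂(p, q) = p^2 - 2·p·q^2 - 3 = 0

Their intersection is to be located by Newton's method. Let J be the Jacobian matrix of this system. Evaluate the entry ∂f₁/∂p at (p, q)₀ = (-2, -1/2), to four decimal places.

∂f₁/∂p = -2·p·q + 5.
At (-2, -1/2) this is 3.0000.

3.0000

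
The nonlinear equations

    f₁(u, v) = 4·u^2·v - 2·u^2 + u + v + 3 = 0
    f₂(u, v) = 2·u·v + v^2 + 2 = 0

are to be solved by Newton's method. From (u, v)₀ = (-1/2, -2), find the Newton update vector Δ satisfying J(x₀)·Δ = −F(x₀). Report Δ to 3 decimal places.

(-0.128, 1.702)

At (-1/2, -2): F = (-2.000, 8.000).
Jacobian J = [[8·u·v - 4·u + 1, 4·u^2 + 1], [2·v, 2·u + 2·v]].
At the point, J = [[11.000, 2.000], [-4.000, -5.000]] (det J = -47.000).
Solving J·Δ = −F gives Δ = (-0.128, 1.702).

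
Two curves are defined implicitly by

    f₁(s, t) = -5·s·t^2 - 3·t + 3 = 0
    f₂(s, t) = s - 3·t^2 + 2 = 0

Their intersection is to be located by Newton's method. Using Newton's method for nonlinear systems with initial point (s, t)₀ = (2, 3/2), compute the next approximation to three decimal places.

(1.067, 1.091)

At (2, 3/2): F = (-24.000, -2.750).
Jacobian J = [[-5·t^2, -10·s·t - 3], [1, -6·t]].
At the point, J = [[-11.250, -33.000], [1.000, -9.000]] (det J = 134.250).
Solving J·Δ = −F gives Δ = (-0.933, -0.409).
Then the next iterate is (s, t)₁ = (1.067, 1.091).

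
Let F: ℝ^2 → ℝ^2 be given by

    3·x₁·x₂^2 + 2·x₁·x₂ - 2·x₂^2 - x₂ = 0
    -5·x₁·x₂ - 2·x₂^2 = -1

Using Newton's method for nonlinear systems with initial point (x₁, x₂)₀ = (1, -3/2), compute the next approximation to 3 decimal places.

At (1, -3/2): F = (0.750, 4.000).
Jacobian J = [[3·x₂^2 + 2·x₂, 6·x₁·x₂ + 2·x₁ - 4·x₂ - 1], [-5·x₂, -5·x₁ - 4·x₂]].
At the point, J = [[3.750, -2.000], [7.500, 1.000]] (det J = 18.750).
Solving J·Δ = −F gives Δ = (-0.467, -0.500).
Then the next iterate is (x₁, x₂)₁ = (0.533, -2.000).

(0.533, -2.000)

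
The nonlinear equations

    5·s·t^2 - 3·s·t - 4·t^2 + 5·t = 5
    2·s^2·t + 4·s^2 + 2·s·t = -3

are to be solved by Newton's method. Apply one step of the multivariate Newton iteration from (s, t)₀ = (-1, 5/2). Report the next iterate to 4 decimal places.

At (-1, 5/2): F = (-41.2500, 7.0000).
Jacobian J = [[5·t^2 - 3·t, 10·s·t - 3·s - 8·t + 5], [4·s·t + 8·s + 2·t, 2·s^2 + 2·s]].
At the point, J = [[23.7500, -37.0000], [-13.0000, 0.0000]] (det J = -481.0000).
Solving J·Δ = −F gives Δ = (0.5385, -0.7692).
Then the next iterate is (s, t)₁ = (-0.4615, 1.7308).

(-0.4615, 1.7308)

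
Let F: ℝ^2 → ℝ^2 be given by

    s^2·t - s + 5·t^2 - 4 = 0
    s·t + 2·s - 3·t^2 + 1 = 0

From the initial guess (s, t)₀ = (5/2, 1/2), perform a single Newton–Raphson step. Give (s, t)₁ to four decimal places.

(0.0043, 1.0216)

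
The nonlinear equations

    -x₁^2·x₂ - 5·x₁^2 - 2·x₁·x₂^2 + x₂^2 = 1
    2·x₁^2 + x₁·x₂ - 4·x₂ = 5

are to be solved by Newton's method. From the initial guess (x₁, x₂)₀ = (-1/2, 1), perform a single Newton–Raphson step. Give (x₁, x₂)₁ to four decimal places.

(2.0263, -1.5614)

At (-1/2, 1): F = (-0.5000, -9.0000).
Jacobian J = [[-2·x₁·x₂ - 10·x₁ - 2·x₂^2, -x₁^2 - 4·x₁·x₂ + 2·x₂], [4·x₁ + x₂, x₁ - 4]].
At the point, J = [[4.0000, 3.7500], [-1.0000, -4.5000]] (det J = -14.2500).
Solving J·Δ = −F gives Δ = (2.5263, -2.5614).
Then the next iterate is (x₁, x₂)₁ = (2.0263, -1.5614).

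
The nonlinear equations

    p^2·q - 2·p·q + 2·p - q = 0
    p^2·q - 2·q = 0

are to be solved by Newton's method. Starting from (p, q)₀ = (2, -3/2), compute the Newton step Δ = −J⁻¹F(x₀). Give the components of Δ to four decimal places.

(1.0000, 4.5000)

At (2, -3/2): F = (5.5000, -3.0000).
Jacobian J = [[2·p·q - 2·q + 2, p^2 - 2·p - 1], [2·p·q, p^2 - 2]].
At the point, J = [[-1.0000, -1.0000], [-6.0000, 2.0000]] (det J = -8.0000).
Solving J·Δ = −F gives Δ = (1.0000, 4.5000).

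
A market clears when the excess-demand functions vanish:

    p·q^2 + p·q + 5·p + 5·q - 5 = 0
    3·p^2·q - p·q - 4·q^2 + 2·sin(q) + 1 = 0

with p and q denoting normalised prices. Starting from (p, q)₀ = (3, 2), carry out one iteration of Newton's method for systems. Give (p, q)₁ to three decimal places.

(2.295, 0.488)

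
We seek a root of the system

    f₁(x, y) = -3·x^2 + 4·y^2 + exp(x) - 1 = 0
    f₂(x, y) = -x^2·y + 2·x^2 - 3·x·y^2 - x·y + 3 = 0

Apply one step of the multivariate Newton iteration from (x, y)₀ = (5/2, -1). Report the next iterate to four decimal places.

(1.2070, -0.9906)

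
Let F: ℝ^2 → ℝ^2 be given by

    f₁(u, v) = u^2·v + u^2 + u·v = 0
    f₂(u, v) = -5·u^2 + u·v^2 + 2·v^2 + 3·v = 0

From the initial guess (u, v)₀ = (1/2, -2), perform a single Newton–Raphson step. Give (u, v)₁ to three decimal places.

At (1/2, -2): F = (-1.250, 2.750).
Jacobian J = [[2·u·v + 2·u + v, u^2 + u], [-10·u + v^2, 2·u·v + 4·v + 3]].
At the point, J = [[-3.000, 0.750], [-1.000, -7.000]] (det J = 21.750).
Solving J·Δ = −F gives Δ = (-0.307, 0.437).
Then the next iterate is (u, v)₁ = (0.193, -1.563).

(0.193, -1.563)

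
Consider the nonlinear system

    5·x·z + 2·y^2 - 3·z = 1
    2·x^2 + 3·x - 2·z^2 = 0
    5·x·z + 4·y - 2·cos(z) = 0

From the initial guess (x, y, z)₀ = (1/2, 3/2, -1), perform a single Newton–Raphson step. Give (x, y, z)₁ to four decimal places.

At (1/2, 3/2, -1): F = (4.0000, 0.0000, 2.419395).
Jacobian J = [[5·z, 4·y, 5·x - 3], [4·x + 3, 0, -4·z], [5·z, 4, 5·x + 2·sin(z)]].
At the point, J = [[-5.0000, 6.0000, -0.5000], [5.0000, 0.0000, 4.0000], [-5.0000, 4.0000, 0.817058]] (det J = -74.511741).
Solving J·Δ = −F gives Δ = (-0.0796, -0.7247, 0.0996).
Then the next iterate is (x, y, z)₁ = (0.4204, 0.7753, -0.9004).

(0.4204, 0.7753, -0.9004)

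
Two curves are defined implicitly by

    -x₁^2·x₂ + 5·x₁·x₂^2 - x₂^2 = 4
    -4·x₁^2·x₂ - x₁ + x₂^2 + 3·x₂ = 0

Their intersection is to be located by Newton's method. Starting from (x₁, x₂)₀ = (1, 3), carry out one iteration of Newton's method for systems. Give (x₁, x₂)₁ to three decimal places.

At (1, 3): F = (29.000, 5.000).
Jacobian J = [[-2·x₁·x₂ + 5·x₂^2, -x₁^2 + 10·x₁·x₂ - 2·x₂], [-8·x₁·x₂ - 1, -4·x₁^2 + 2·x₂ + 3]].
At the point, J = [[39.000, 23.000], [-25.000, 5.000]] (det J = 770.000).
Solving J·Δ = −F gives Δ = (-0.039, -1.195).
Then the next iterate is (x₁, x₂)₁ = (0.961, 1.805).

(0.961, 1.805)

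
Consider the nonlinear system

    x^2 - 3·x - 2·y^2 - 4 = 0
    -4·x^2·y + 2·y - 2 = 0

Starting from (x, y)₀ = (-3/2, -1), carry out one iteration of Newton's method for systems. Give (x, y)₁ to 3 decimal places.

At (-3/2, -1): F = (0.750, 5.000).
Jacobian J = [[2·x - 3, -4·y], [-8·x·y, -4·x^2 + 2]].
At the point, J = [[-6.000, 4.000], [-12.000, -7.000]] (det J = 90.000).
Solving J·Δ = −F gives Δ = (0.281, 0.233).
Then the next iterate is (x, y)₁ = (-1.219, -0.767).

(-1.219, -0.767)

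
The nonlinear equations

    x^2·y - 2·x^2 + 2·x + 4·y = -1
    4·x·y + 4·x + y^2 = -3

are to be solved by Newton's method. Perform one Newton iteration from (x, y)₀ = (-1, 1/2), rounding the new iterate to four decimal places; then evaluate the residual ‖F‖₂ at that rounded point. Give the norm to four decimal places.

0.2693

At (-1, 1/2): F = (-0.5000, -2.7500).
Jacobian J = [[2·x·y - 4·x + 2, x^2 + 4], [4·y + 4, 4·x + 2·y]].
At the point, J = [[5.0000, 5.0000], [6.0000, -3.0000]] (det J = -45.0000).
Solving J·Δ = −F gives Δ = (0.3389, -0.2389).
Then the next iterate is (x, y)₁ = (-0.6611, 0.2611).
Re-evaluating at (-0.6611, 0.2611): F = (-0.037792, -0.266680), so ‖F‖₂ = 0.2693.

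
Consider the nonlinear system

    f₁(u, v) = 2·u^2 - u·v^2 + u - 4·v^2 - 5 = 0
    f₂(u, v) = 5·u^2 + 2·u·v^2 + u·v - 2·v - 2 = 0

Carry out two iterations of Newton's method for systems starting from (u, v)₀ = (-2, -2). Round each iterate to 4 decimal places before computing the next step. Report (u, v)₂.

At (-2, -2): F = (-7.0000, 10.0000).
Jacobian J = [[4·u - v^2 + 1, -2·u·v - 8·v], [10·u + 2·v^2 + v, 4·u·v + u - 2]].
At the point, J = [[-11.0000, 8.0000], [-14.0000, 12.0000]] (det J = -20.0000).
Solving J·Δ = −F gives Δ = (-8.2000, -10.4000).
Then the next iterate is (u, v)₁ = (-10.2000, -12.4000).
Round to (-10.2000, -12.4000) and repeat: F = (1146.1920, -2467.2240), J = [[-193.5600, -153.7600], [193.1200, 493.7200]].
Δ = (2.8319, 3.8895), so (u, v)₂ = (-7.3681, -8.5105).

(-7.3681, -8.5105)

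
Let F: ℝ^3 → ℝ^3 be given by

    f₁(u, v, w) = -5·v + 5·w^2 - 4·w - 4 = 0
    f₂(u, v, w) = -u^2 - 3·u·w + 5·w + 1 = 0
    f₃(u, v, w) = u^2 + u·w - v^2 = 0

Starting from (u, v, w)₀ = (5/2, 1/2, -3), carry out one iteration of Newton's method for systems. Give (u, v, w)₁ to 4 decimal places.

At (5/2, 1/2, -3): F = (50.5000, 2.2500, -1.5000).
Jacobian J = [[0, -5, 10·w - 4], [-2·u - 3·w, 0, -3·u + 5], [2·u + w, -2·v, u]].
At the point, J = [[0.0000, -5.0000, -34.0000], [4.0000, 0.0000, -2.5000], [2.0000, -1.0000, 2.5000]] (det J = 211.0000).
Solving J·Δ = −F gives Δ = (0.1914, 1.8981, 1.2062).
Then the next iterate is (u, v, w)₁ = (2.6914, 2.3981, -1.7938).

(2.6914, 2.3981, -1.7938)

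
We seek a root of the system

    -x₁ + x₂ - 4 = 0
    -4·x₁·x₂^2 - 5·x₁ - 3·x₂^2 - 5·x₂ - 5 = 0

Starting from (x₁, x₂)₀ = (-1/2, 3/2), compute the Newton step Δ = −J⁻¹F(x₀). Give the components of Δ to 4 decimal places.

(-1.2841, 0.7159)

At (-1/2, 3/2): F = (-2.0000, -12.2500).
Jacobian J = [[-1, 1], [-4·x₂^2 - 5, -8·x₁·x₂ - 6·x₂ - 5]].
At the point, J = [[-1.0000, 1.0000], [-14.0000, -8.0000]] (det J = 22.0000).
Solving J·Δ = −F gives Δ = (-1.2841, 0.7159).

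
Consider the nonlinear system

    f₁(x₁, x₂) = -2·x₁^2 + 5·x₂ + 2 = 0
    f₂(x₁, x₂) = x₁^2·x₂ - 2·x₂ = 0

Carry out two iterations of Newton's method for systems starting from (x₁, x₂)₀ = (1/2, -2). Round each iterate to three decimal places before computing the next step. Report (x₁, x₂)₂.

(0.967, -0.056)

At (1/2, -2): F = (-8.500, 3.500).
Jacobian J = [[-4·x₁, 5], [2·x₁·x₂, x₁^2 - 2]].
At the point, J = [[-2.000, 5.000], [-2.000, -1.750]] (det J = 13.500).
Solving J·Δ = −F gives Δ = (0.194, 1.778).
Then the next iterate is (x₁, x₂)₁ = (0.694, -0.222).
Round to (0.694, -0.222) and repeat: F = (-0.07327, 0.33708), J = [[-2.776, 5.000], [-0.30814, -1.51836]].
Δ = (0.273, 0.166), so (x₁, x₂)₂ = (0.967, -0.056).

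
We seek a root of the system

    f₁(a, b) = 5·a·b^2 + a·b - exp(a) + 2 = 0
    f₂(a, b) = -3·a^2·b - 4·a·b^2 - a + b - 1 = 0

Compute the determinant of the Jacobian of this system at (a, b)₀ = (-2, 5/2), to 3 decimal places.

1182.825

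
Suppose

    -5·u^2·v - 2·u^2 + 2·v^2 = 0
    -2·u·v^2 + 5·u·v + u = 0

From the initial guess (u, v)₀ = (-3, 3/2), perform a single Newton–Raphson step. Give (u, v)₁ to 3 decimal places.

(-0.826, 2.601)

At (-3, 3/2): F = (-81.000, -12.000).
Jacobian J = [[-10·u·v - 4·u, -5·u^2 + 4·v], [-2·v^2 + 5·v + 1, -4·u·v + 5·u]].
At the point, J = [[57.000, -39.000], [4.000, 3.000]] (det J = 327.000).
Solving J·Δ = −F gives Δ = (2.174, 1.101).
Then the next iterate is (u, v)₁ = (-0.826, 2.601).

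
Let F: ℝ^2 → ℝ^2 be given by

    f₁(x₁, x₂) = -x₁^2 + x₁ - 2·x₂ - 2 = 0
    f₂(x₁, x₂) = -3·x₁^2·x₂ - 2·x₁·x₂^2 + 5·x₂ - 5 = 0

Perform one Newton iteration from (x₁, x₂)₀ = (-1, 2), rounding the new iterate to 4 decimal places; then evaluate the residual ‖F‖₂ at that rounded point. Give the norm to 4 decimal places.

4.6200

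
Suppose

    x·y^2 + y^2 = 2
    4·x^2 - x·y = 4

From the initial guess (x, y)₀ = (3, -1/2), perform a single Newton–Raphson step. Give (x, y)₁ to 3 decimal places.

At (3, -1/2): F = (-1.000, 33.500).
Jacobian J = [[y^2, 2·x·y + 2·y], [8·x - y, -x]].
At the point, J = [[0.250, -4.000], [24.500, -3.000]] (det J = 97.250).
Solving J·Δ = −F gives Δ = (-1.409, -0.338).
Then the next iterate is (x, y)₁ = (1.591, -0.838).

(1.591, -0.838)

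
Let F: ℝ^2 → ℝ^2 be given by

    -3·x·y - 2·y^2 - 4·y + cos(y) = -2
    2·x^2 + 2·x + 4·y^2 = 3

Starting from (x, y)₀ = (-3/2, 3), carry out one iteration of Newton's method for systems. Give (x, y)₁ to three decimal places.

(-1.386, 1.581)

At (-3/2, 3): F = (-15.48999, 34.500).
Jacobian J = [[-3·y, -3·x - 4·y - sin(y) - 4], [4·x + 2, 8·y]].
At the point, J = [[-9.000, -11.64112], [-4.000, 24.000]] (det J = -262.56448).
Solving J·Δ = −F gives Δ = (0.114, -1.419).
Then the next iterate is (x, y)₁ = (-1.386, 1.581).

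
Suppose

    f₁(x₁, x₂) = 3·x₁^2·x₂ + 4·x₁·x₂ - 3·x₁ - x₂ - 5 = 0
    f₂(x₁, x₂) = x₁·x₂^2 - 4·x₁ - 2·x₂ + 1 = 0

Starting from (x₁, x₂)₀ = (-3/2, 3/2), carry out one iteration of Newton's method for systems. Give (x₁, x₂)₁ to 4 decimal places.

At (-3/2, 3/2): F = (-0.8750, 0.6250).
Jacobian J = [[6·x₁·x₂ + 4·x₂ - 3, 3·x₁^2 + 4·x₁ - 1], [x₂^2 - 4, 2·x₁·x₂ - 2]].
At the point, J = [[-10.5000, -0.2500], [-1.7500, -6.5000]] (det J = 67.8125).
Solving J·Δ = −F gives Δ = (-0.0862, 0.1194).
Then the next iterate is (x₁, x₂)₁ = (-1.5862, 1.6194).

(-1.5862, 1.6194)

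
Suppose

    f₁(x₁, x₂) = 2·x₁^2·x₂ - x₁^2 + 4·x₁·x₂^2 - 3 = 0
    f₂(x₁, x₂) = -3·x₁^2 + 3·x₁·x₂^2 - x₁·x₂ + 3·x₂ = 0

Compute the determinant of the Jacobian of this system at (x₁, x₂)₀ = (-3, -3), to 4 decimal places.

360.0000

J = [[4·x₁·x₂ - 2·x₁ + 4·x₂^2, 2·x₁^2 + 8·x₁·x₂], [-6·x₁ + 3·x₂^2 - x₂, 6·x₁·x₂ - x₁ + 3]].
At the point, J = [[78.0000, 90.0000], [48.0000, 60.0000]].
det J = 360.0000.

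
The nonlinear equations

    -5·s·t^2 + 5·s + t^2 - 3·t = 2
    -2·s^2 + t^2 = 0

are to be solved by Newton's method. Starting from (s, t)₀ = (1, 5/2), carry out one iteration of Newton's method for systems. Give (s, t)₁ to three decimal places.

(0.777, 1.472)

At (1, 5/2): F = (-29.500, 4.250).
Jacobian J = [[-5·t^2 + 5, -10·s·t + 2·t - 3], [-4·s, 2·t]].
At the point, J = [[-26.250, -23.000], [-4.000, 5.000]] (det J = -223.250).
Solving J·Δ = −F gives Δ = (-0.223, -1.028).
Then the next iterate is (s, t)₁ = (0.777, 1.472).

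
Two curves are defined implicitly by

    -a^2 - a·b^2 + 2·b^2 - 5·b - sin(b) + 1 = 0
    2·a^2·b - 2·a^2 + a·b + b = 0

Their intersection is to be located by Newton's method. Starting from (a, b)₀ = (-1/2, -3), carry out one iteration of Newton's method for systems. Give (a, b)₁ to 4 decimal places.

(-0.1767, -1.1165)

At (-1/2, -3): F = (38.391120, -3.5000).
Jacobian J = [[-2·a - b^2, -2·a·b + 4·b - cos(b) - 5], [4·a·b - 4·a + b, 2·a^2 + a + 1]].
At the point, J = [[-8.0000, -19.010008], [5.0000, 1.0000]] (det J = 87.050038).
Solving J·Δ = −F gives Δ = (0.3233, 1.8835).
Then the next iterate is (a, b)₁ = (-0.1767, -1.1165).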